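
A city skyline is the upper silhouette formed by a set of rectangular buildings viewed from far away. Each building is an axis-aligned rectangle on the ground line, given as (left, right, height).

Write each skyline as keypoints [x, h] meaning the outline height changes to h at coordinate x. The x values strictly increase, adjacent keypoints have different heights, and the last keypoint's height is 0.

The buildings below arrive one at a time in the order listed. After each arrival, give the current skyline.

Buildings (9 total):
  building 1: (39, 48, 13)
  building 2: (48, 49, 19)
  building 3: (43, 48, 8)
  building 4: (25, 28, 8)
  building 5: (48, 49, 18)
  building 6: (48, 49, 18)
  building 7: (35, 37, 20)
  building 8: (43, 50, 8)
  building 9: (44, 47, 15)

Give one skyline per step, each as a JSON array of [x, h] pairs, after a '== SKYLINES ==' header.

== SKYLINES ==
[[39,13],[48,0]]
[[39,13],[48,19],[49,0]]
[[39,13],[48,19],[49,0]]
[[25,8],[28,0],[39,13],[48,19],[49,0]]
[[25,8],[28,0],[39,13],[48,19],[49,0]]
[[25,8],[28,0],[39,13],[48,19],[49,0]]
[[25,8],[28,0],[35,20],[37,0],[39,13],[48,19],[49,0]]
[[25,8],[28,0],[35,20],[37,0],[39,13],[48,19],[49,8],[50,0]]
[[25,8],[28,0],[35,20],[37,0],[39,13],[44,15],[47,13],[48,19],[49,8],[50,0]]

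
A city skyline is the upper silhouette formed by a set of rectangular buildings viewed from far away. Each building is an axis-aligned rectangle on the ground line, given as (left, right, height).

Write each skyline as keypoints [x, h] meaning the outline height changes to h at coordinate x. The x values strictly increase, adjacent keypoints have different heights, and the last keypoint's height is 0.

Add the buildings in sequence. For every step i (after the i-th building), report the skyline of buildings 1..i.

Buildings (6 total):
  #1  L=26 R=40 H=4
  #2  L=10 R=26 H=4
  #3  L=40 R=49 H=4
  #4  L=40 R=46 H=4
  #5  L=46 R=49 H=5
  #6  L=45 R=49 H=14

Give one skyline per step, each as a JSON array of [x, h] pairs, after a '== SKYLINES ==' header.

== SKYLINES ==
[[26,4],[40,0]]
[[10,4],[40,0]]
[[10,4],[49,0]]
[[10,4],[49,0]]
[[10,4],[46,5],[49,0]]
[[10,4],[45,14],[49,0]]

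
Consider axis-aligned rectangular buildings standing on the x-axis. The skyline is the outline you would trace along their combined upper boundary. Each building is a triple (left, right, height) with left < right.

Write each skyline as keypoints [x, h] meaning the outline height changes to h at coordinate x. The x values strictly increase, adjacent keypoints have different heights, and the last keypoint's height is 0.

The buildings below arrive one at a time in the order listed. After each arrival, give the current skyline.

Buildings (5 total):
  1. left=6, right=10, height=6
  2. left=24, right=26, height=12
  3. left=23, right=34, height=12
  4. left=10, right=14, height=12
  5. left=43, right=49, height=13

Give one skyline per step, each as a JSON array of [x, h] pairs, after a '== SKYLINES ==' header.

== SKYLINES ==
[[6,6],[10,0]]
[[6,6],[10,0],[24,12],[26,0]]
[[6,6],[10,0],[23,12],[34,0]]
[[6,6],[10,12],[14,0],[23,12],[34,0]]
[[6,6],[10,12],[14,0],[23,12],[34,0],[43,13],[49,0]]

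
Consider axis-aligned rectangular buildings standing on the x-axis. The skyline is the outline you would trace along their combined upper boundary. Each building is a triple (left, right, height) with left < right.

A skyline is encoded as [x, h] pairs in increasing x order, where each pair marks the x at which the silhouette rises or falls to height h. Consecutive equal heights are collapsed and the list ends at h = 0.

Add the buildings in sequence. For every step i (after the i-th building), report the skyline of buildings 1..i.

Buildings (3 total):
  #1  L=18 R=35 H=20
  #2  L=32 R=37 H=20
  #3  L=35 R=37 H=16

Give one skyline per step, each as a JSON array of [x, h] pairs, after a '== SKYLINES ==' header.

== SKYLINES ==
[[18,20],[35,0]]
[[18,20],[37,0]]
[[18,20],[37,0]]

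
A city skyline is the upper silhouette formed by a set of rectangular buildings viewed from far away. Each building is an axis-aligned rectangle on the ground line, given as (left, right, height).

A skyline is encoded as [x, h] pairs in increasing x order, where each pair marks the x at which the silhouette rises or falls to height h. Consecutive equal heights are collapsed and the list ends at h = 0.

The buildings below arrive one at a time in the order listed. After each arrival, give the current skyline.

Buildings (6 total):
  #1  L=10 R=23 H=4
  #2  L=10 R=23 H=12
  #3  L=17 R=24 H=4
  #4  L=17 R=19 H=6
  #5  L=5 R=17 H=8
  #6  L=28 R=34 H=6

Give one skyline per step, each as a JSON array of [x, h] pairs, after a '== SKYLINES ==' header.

== SKYLINES ==
[[10,4],[23,0]]
[[10,12],[23,0]]
[[10,12],[23,4],[24,0]]
[[10,12],[23,4],[24,0]]
[[5,8],[10,12],[23,4],[24,0]]
[[5,8],[10,12],[23,4],[24,0],[28,6],[34,0]]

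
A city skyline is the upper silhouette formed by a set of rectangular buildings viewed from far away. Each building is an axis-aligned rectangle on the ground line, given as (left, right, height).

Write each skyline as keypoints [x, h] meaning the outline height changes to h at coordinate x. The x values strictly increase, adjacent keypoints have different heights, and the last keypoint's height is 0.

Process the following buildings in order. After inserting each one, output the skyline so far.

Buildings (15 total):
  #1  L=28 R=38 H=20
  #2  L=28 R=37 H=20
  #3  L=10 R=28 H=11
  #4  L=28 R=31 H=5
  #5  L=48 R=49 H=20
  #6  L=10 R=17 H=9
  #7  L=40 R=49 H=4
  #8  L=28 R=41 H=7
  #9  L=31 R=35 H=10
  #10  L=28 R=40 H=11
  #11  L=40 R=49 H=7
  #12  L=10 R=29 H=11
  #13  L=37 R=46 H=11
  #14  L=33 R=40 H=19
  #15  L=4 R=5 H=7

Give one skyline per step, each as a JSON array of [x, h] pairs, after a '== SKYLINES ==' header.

== SKYLINES ==
[[28,20],[38,0]]
[[28,20],[38,0]]
[[10,11],[28,20],[38,0]]
[[10,11],[28,20],[38,0]]
[[10,11],[28,20],[38,0],[48,20],[49,0]]
[[10,11],[28,20],[38,0],[48,20],[49,0]]
[[10,11],[28,20],[38,0],[40,4],[48,20],[49,0]]
[[10,11],[28,20],[38,7],[41,4],[48,20],[49,0]]
[[10,11],[28,20],[38,7],[41,4],[48,20],[49,0]]
[[10,11],[28,20],[38,11],[40,7],[41,4],[48,20],[49,0]]
[[10,11],[28,20],[38,11],[40,7],[48,20],[49,0]]
[[10,11],[28,20],[38,11],[40,7],[48,20],[49,0]]
[[10,11],[28,20],[38,11],[46,7],[48,20],[49,0]]
[[10,11],[28,20],[38,19],[40,11],[46,7],[48,20],[49,0]]
[[4,7],[5,0],[10,11],[28,20],[38,19],[40,11],[46,7],[48,20],[49,0]]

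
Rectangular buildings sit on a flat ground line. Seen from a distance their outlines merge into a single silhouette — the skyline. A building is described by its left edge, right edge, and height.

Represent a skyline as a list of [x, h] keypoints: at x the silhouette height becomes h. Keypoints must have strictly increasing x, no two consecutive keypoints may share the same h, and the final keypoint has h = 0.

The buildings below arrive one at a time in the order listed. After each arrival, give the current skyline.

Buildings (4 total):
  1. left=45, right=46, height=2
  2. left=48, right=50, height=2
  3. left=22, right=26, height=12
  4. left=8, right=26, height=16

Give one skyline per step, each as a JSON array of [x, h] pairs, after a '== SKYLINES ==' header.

== SKYLINES ==
[[45,2],[46,0]]
[[45,2],[46,0],[48,2],[50,0]]
[[22,12],[26,0],[45,2],[46,0],[48,2],[50,0]]
[[8,16],[26,0],[45,2],[46,0],[48,2],[50,0]]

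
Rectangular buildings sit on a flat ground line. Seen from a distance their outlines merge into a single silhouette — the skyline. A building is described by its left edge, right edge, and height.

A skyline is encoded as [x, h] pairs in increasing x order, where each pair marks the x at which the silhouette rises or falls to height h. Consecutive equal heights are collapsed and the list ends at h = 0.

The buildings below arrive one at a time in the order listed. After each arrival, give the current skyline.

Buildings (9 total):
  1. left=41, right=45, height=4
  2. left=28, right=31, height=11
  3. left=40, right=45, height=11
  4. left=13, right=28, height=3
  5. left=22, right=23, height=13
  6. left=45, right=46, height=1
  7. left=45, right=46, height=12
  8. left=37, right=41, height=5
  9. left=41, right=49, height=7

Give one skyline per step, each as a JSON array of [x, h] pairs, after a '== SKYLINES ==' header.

== SKYLINES ==
[[41,4],[45,0]]
[[28,11],[31,0],[41,4],[45,0]]
[[28,11],[31,0],[40,11],[45,0]]
[[13,3],[28,11],[31,0],[40,11],[45,0]]
[[13,3],[22,13],[23,3],[28,11],[31,0],[40,11],[45,0]]
[[13,3],[22,13],[23,3],[28,11],[31,0],[40,11],[45,1],[46,0]]
[[13,3],[22,13],[23,3],[28,11],[31,0],[40,11],[45,12],[46,0]]
[[13,3],[22,13],[23,3],[28,11],[31,0],[37,5],[40,11],[45,12],[46,0]]
[[13,3],[22,13],[23,3],[28,11],[31,0],[37,5],[40,11],[45,12],[46,7],[49,0]]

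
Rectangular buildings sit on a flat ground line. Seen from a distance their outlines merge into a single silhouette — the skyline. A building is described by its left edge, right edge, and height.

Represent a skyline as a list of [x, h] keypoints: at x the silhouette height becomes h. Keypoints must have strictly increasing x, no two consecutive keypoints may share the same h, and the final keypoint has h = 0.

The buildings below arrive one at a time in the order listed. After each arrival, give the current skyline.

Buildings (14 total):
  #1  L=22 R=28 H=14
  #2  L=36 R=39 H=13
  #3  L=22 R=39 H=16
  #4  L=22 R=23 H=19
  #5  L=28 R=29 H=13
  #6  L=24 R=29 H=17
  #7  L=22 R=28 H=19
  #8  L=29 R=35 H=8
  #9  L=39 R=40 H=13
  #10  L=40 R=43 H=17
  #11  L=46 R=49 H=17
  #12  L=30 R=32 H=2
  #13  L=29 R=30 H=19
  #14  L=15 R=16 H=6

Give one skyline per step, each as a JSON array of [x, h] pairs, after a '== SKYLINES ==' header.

== SKYLINES ==
[[22,14],[28,0]]
[[22,14],[28,0],[36,13],[39,0]]
[[22,16],[39,0]]
[[22,19],[23,16],[39,0]]
[[22,19],[23,16],[39,0]]
[[22,19],[23,16],[24,17],[29,16],[39,0]]
[[22,19],[28,17],[29,16],[39,0]]
[[22,19],[28,17],[29,16],[39,0]]
[[22,19],[28,17],[29,16],[39,13],[40,0]]
[[22,19],[28,17],[29,16],[39,13],[40,17],[43,0]]
[[22,19],[28,17],[29,16],[39,13],[40,17],[43,0],[46,17],[49,0]]
[[22,19],[28,17],[29,16],[39,13],[40,17],[43,0],[46,17],[49,0]]
[[22,19],[28,17],[29,19],[30,16],[39,13],[40,17],[43,0],[46,17],[49,0]]
[[15,6],[16,0],[22,19],[28,17],[29,19],[30,16],[39,13],[40,17],[43,0],[46,17],[49,0]]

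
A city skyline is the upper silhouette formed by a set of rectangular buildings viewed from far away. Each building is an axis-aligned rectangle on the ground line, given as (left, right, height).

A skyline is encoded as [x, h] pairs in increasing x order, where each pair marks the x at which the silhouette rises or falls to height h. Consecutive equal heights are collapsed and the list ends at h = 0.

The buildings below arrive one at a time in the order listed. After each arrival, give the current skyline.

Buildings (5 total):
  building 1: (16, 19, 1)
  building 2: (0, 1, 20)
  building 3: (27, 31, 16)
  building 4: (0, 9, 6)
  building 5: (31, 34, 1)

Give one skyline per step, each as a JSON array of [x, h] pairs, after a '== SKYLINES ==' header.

== SKYLINES ==
[[16,1],[19,0]]
[[0,20],[1,0],[16,1],[19,0]]
[[0,20],[1,0],[16,1],[19,0],[27,16],[31,0]]
[[0,20],[1,6],[9,0],[16,1],[19,0],[27,16],[31,0]]
[[0,20],[1,6],[9,0],[16,1],[19,0],[27,16],[31,1],[34,0]]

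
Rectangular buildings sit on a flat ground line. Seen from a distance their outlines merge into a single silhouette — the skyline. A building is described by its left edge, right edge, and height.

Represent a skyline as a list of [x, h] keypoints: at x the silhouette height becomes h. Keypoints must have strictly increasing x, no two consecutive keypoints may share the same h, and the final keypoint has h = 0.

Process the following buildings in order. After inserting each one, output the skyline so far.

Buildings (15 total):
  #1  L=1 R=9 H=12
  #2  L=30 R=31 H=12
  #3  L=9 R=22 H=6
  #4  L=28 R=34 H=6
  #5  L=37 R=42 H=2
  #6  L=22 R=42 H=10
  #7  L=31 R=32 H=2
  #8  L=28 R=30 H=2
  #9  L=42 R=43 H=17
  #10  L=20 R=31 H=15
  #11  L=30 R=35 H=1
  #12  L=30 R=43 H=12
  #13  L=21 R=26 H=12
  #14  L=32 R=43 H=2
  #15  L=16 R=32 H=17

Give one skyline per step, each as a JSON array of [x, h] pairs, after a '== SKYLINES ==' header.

== SKYLINES ==
[[1,12],[9,0]]
[[1,12],[9,0],[30,12],[31,0]]
[[1,12],[9,6],[22,0],[30,12],[31,0]]
[[1,12],[9,6],[22,0],[28,6],[30,12],[31,6],[34,0]]
[[1,12],[9,6],[22,0],[28,6],[30,12],[31,6],[34,0],[37,2],[42,0]]
[[1,12],[9,6],[22,10],[30,12],[31,10],[42,0]]
[[1,12],[9,6],[22,10],[30,12],[31,10],[42,0]]
[[1,12],[9,6],[22,10],[30,12],[31,10],[42,0]]
[[1,12],[9,6],[22,10],[30,12],[31,10],[42,17],[43,0]]
[[1,12],[9,6],[20,15],[31,10],[42,17],[43,0]]
[[1,12],[9,6],[20,15],[31,10],[42,17],[43,0]]
[[1,12],[9,6],[20,15],[31,12],[42,17],[43,0]]
[[1,12],[9,6],[20,15],[31,12],[42,17],[43,0]]
[[1,12],[9,6],[20,15],[31,12],[42,17],[43,0]]
[[1,12],[9,6],[16,17],[32,12],[42,17],[43,0]]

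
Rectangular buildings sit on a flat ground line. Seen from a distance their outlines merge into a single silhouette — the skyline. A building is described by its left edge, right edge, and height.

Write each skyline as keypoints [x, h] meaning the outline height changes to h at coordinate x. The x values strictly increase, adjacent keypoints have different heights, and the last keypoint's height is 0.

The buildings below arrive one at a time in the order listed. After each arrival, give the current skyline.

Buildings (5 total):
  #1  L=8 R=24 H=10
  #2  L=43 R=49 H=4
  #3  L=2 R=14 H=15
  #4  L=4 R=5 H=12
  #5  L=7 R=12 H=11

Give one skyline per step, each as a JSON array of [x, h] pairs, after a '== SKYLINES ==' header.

== SKYLINES ==
[[8,10],[24,0]]
[[8,10],[24,0],[43,4],[49,0]]
[[2,15],[14,10],[24,0],[43,4],[49,0]]
[[2,15],[14,10],[24,0],[43,4],[49,0]]
[[2,15],[14,10],[24,0],[43,4],[49,0]]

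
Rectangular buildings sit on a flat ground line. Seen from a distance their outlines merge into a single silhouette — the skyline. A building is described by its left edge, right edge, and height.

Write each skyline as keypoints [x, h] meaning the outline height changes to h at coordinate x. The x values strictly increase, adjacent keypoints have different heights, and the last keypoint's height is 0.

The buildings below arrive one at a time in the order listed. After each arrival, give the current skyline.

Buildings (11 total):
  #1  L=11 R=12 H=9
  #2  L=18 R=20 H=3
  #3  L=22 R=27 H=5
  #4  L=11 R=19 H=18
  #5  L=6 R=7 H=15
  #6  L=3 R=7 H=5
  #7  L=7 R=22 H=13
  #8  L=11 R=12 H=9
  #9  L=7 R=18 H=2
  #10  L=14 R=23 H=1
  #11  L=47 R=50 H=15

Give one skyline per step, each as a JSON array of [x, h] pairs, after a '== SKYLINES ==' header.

== SKYLINES ==
[[11,9],[12,0]]
[[11,9],[12,0],[18,3],[20,0]]
[[11,9],[12,0],[18,3],[20,0],[22,5],[27,0]]
[[11,18],[19,3],[20,0],[22,5],[27,0]]
[[6,15],[7,0],[11,18],[19,3],[20,0],[22,5],[27,0]]
[[3,5],[6,15],[7,0],[11,18],[19,3],[20,0],[22,5],[27,0]]
[[3,5],[6,15],[7,13],[11,18],[19,13],[22,5],[27,0]]
[[3,5],[6,15],[7,13],[11,18],[19,13],[22,5],[27,0]]
[[3,5],[6,15],[7,13],[11,18],[19,13],[22,5],[27,0]]
[[3,5],[6,15],[7,13],[11,18],[19,13],[22,5],[27,0]]
[[3,5],[6,15],[7,13],[11,18],[19,13],[22,5],[27,0],[47,15],[50,0]]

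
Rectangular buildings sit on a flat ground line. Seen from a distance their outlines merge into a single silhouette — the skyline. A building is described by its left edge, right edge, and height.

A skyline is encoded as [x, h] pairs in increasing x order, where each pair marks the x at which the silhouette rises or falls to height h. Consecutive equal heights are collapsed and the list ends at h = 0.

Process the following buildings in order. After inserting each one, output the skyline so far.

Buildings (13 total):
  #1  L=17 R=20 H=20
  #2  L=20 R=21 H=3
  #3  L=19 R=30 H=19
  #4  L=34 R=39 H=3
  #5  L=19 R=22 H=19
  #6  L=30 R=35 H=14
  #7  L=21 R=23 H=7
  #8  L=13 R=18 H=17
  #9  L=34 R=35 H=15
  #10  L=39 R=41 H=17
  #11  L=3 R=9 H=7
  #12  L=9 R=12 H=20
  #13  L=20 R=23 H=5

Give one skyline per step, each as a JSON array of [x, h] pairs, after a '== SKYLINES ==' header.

== SKYLINES ==
[[17,20],[20,0]]
[[17,20],[20,3],[21,0]]
[[17,20],[20,19],[30,0]]
[[17,20],[20,19],[30,0],[34,3],[39,0]]
[[17,20],[20,19],[30,0],[34,3],[39,0]]
[[17,20],[20,19],[30,14],[35,3],[39,0]]
[[17,20],[20,19],[30,14],[35,3],[39,0]]
[[13,17],[17,20],[20,19],[30,14],[35,3],[39,0]]
[[13,17],[17,20],[20,19],[30,14],[34,15],[35,3],[39,0]]
[[13,17],[17,20],[20,19],[30,14],[34,15],[35,3],[39,17],[41,0]]
[[3,7],[9,0],[13,17],[17,20],[20,19],[30,14],[34,15],[35,3],[39,17],[41,0]]
[[3,7],[9,20],[12,0],[13,17],[17,20],[20,19],[30,14],[34,15],[35,3],[39,17],[41,0]]
[[3,7],[9,20],[12,0],[13,17],[17,20],[20,19],[30,14],[34,15],[35,3],[39,17],[41,0]]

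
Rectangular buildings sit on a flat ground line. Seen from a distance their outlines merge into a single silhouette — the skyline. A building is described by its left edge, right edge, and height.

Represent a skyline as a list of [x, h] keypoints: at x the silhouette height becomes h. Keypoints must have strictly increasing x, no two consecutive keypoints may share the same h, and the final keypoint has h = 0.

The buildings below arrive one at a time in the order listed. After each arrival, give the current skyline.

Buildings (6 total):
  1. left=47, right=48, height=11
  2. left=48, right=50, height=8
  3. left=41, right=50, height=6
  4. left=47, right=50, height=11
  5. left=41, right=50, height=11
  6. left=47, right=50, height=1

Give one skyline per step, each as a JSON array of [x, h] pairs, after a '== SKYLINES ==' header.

== SKYLINES ==
[[47,11],[48,0]]
[[47,11],[48,8],[50,0]]
[[41,6],[47,11],[48,8],[50,0]]
[[41,6],[47,11],[50,0]]
[[41,11],[50,0]]
[[41,11],[50,0]]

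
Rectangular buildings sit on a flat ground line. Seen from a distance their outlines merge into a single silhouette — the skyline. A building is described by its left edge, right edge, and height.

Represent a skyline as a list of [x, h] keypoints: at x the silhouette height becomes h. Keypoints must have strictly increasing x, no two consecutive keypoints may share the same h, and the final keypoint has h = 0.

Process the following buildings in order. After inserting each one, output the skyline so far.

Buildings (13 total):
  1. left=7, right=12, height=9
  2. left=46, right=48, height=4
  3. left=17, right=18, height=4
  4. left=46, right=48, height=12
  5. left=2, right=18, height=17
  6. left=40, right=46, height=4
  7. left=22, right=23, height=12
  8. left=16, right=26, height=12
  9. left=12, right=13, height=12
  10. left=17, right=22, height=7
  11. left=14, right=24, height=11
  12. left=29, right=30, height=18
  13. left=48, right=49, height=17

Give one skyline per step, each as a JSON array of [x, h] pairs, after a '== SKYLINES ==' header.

== SKYLINES ==
[[7,9],[12,0]]
[[7,9],[12,0],[46,4],[48,0]]
[[7,9],[12,0],[17,4],[18,0],[46,4],[48,0]]
[[7,9],[12,0],[17,4],[18,0],[46,12],[48,0]]
[[2,17],[18,0],[46,12],[48,0]]
[[2,17],[18,0],[40,4],[46,12],[48,0]]
[[2,17],[18,0],[22,12],[23,0],[40,4],[46,12],[48,0]]
[[2,17],[18,12],[26,0],[40,4],[46,12],[48,0]]
[[2,17],[18,12],[26,0],[40,4],[46,12],[48,0]]
[[2,17],[18,12],[26,0],[40,4],[46,12],[48,0]]
[[2,17],[18,12],[26,0],[40,4],[46,12],[48,0]]
[[2,17],[18,12],[26,0],[29,18],[30,0],[40,4],[46,12],[48,0]]
[[2,17],[18,12],[26,0],[29,18],[30,0],[40,4],[46,12],[48,17],[49,0]]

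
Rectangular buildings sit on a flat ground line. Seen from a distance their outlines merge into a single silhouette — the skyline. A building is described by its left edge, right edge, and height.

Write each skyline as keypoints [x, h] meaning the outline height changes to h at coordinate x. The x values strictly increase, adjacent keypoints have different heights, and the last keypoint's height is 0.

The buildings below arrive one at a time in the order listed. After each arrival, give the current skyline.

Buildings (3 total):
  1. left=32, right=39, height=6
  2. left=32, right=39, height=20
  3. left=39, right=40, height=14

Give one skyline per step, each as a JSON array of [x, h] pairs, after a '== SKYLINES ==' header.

== SKYLINES ==
[[32,6],[39,0]]
[[32,20],[39,0]]
[[32,20],[39,14],[40,0]]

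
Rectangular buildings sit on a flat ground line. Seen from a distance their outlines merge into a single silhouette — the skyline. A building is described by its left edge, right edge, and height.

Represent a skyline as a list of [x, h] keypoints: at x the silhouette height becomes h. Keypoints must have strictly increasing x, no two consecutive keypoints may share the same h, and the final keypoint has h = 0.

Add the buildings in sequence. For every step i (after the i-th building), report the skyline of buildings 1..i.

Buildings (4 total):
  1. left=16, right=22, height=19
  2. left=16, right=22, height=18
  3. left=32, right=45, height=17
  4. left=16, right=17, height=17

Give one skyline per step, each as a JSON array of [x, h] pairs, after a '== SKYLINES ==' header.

== SKYLINES ==
[[16,19],[22,0]]
[[16,19],[22,0]]
[[16,19],[22,0],[32,17],[45,0]]
[[16,19],[22,0],[32,17],[45,0]]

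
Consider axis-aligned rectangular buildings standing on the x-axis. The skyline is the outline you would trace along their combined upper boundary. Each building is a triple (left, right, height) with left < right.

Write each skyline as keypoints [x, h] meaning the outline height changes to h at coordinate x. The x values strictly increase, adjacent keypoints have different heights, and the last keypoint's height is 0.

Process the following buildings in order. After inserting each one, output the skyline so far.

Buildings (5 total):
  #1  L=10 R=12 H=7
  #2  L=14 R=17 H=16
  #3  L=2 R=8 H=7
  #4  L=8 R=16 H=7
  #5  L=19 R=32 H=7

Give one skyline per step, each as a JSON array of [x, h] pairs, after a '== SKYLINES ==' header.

== SKYLINES ==
[[10,7],[12,0]]
[[10,7],[12,0],[14,16],[17,0]]
[[2,7],[8,0],[10,7],[12,0],[14,16],[17,0]]
[[2,7],[14,16],[17,0]]
[[2,7],[14,16],[17,0],[19,7],[32,0]]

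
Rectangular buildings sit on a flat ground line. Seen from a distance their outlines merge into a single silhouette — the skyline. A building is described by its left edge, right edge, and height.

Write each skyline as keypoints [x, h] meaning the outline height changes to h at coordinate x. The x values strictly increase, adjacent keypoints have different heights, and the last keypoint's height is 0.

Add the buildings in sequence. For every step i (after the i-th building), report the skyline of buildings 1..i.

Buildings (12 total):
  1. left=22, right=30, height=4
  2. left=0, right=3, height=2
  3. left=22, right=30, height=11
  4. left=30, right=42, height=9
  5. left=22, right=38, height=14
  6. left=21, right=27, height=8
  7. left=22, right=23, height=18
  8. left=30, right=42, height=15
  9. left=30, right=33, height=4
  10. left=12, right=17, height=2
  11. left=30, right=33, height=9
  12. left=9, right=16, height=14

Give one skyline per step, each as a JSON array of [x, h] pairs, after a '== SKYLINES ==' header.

== SKYLINES ==
[[22,4],[30,0]]
[[0,2],[3,0],[22,4],[30,0]]
[[0,2],[3,0],[22,11],[30,0]]
[[0,2],[3,0],[22,11],[30,9],[42,0]]
[[0,2],[3,0],[22,14],[38,9],[42,0]]
[[0,2],[3,0],[21,8],[22,14],[38,9],[42,0]]
[[0,2],[3,0],[21,8],[22,18],[23,14],[38,9],[42,0]]
[[0,2],[3,0],[21,8],[22,18],[23,14],[30,15],[42,0]]
[[0,2],[3,0],[21,8],[22,18],[23,14],[30,15],[42,0]]
[[0,2],[3,0],[12,2],[17,0],[21,8],[22,18],[23,14],[30,15],[42,0]]
[[0,2],[3,0],[12,2],[17,0],[21,8],[22,18],[23,14],[30,15],[42,0]]
[[0,2],[3,0],[9,14],[16,2],[17,0],[21,8],[22,18],[23,14],[30,15],[42,0]]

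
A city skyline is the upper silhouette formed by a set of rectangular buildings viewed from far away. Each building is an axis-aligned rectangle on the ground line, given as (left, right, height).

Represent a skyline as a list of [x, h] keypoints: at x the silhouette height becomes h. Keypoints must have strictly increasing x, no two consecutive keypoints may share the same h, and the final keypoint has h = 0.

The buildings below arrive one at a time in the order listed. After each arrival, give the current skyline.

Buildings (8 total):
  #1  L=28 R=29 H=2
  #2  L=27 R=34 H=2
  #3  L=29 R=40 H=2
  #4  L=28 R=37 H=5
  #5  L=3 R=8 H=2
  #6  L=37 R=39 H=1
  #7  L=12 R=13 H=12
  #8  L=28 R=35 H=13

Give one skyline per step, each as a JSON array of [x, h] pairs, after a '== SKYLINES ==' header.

== SKYLINES ==
[[28,2],[29,0]]
[[27,2],[34,0]]
[[27,2],[40,0]]
[[27,2],[28,5],[37,2],[40,0]]
[[3,2],[8,0],[27,2],[28,5],[37,2],[40,0]]
[[3,2],[8,0],[27,2],[28,5],[37,2],[40,0]]
[[3,2],[8,0],[12,12],[13,0],[27,2],[28,5],[37,2],[40,0]]
[[3,2],[8,0],[12,12],[13,0],[27,2],[28,13],[35,5],[37,2],[40,0]]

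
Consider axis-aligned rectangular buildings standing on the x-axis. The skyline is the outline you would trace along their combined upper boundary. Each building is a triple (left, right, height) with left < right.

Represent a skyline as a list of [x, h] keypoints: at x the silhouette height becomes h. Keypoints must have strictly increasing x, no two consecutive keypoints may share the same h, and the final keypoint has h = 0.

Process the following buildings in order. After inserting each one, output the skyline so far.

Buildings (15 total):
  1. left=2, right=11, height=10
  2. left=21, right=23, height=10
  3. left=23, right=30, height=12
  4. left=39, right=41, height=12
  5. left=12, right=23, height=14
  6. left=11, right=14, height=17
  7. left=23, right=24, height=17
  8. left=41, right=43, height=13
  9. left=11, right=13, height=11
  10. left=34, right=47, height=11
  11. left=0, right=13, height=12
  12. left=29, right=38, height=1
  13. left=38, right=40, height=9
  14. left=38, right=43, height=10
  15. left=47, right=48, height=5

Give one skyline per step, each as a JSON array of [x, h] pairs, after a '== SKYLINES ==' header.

== SKYLINES ==
[[2,10],[11,0]]
[[2,10],[11,0],[21,10],[23,0]]
[[2,10],[11,0],[21,10],[23,12],[30,0]]
[[2,10],[11,0],[21,10],[23,12],[30,0],[39,12],[41,0]]
[[2,10],[11,0],[12,14],[23,12],[30,0],[39,12],[41,0]]
[[2,10],[11,17],[14,14],[23,12],[30,0],[39,12],[41,0]]
[[2,10],[11,17],[14,14],[23,17],[24,12],[30,0],[39,12],[41,0]]
[[2,10],[11,17],[14,14],[23,17],[24,12],[30,0],[39,12],[41,13],[43,0]]
[[2,10],[11,17],[14,14],[23,17],[24,12],[30,0],[39,12],[41,13],[43,0]]
[[2,10],[11,17],[14,14],[23,17],[24,12],[30,0],[34,11],[39,12],[41,13],[43,11],[47,0]]
[[0,12],[11,17],[14,14],[23,17],[24,12],[30,0],[34,11],[39,12],[41,13],[43,11],[47,0]]
[[0,12],[11,17],[14,14],[23,17],[24,12],[30,1],[34,11],[39,12],[41,13],[43,11],[47,0]]
[[0,12],[11,17],[14,14],[23,17],[24,12],[30,1],[34,11],[39,12],[41,13],[43,11],[47,0]]
[[0,12],[11,17],[14,14],[23,17],[24,12],[30,1],[34,11],[39,12],[41,13],[43,11],[47,0]]
[[0,12],[11,17],[14,14],[23,17],[24,12],[30,1],[34,11],[39,12],[41,13],[43,11],[47,5],[48,0]]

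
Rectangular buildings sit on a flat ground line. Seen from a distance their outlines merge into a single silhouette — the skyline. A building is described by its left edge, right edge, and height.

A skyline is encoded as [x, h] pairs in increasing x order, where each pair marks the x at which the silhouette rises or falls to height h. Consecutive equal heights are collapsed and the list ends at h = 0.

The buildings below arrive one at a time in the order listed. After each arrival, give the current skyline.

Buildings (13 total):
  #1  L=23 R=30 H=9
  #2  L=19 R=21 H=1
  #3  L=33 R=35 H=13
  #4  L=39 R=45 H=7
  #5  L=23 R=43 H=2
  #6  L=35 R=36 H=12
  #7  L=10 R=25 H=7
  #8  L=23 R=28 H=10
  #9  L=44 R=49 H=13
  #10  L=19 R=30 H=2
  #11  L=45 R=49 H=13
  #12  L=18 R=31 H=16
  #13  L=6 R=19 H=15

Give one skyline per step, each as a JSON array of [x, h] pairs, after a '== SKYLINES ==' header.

== SKYLINES ==
[[23,9],[30,0]]
[[19,1],[21,0],[23,9],[30,0]]
[[19,1],[21,0],[23,9],[30,0],[33,13],[35,0]]
[[19,1],[21,0],[23,9],[30,0],[33,13],[35,0],[39,7],[45,0]]
[[19,1],[21,0],[23,9],[30,2],[33,13],[35,2],[39,7],[45,0]]
[[19,1],[21,0],[23,9],[30,2],[33,13],[35,12],[36,2],[39,7],[45,0]]
[[10,7],[23,9],[30,2],[33,13],[35,12],[36,2],[39,7],[45,0]]
[[10,7],[23,10],[28,9],[30,2],[33,13],[35,12],[36,2],[39,7],[45,0]]
[[10,7],[23,10],[28,9],[30,2],[33,13],[35,12],[36,2],[39,7],[44,13],[49,0]]
[[10,7],[23,10],[28,9],[30,2],[33,13],[35,12],[36,2],[39,7],[44,13],[49,0]]
[[10,7],[23,10],[28,9],[30,2],[33,13],[35,12],[36,2],[39,7],[44,13],[49,0]]
[[10,7],[18,16],[31,2],[33,13],[35,12],[36,2],[39,7],[44,13],[49,0]]
[[6,15],[18,16],[31,2],[33,13],[35,12],[36,2],[39,7],[44,13],[49,0]]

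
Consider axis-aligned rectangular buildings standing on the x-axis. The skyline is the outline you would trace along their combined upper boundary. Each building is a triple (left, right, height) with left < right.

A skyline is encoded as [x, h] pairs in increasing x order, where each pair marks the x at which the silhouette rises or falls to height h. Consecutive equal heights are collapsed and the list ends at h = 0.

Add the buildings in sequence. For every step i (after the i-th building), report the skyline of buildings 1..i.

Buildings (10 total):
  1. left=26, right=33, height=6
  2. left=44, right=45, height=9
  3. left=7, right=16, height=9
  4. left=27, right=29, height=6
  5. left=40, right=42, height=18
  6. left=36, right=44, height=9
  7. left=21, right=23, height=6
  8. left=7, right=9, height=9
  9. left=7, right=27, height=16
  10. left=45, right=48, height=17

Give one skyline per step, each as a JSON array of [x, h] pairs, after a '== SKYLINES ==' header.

== SKYLINES ==
[[26,6],[33,0]]
[[26,6],[33,0],[44,9],[45,0]]
[[7,9],[16,0],[26,6],[33,0],[44,9],[45,0]]
[[7,9],[16,0],[26,6],[33,0],[44,9],[45,0]]
[[7,9],[16,0],[26,6],[33,0],[40,18],[42,0],[44,9],[45,0]]
[[7,9],[16,0],[26,6],[33,0],[36,9],[40,18],[42,9],[45,0]]
[[7,9],[16,0],[21,6],[23,0],[26,6],[33,0],[36,9],[40,18],[42,9],[45,0]]
[[7,9],[16,0],[21,6],[23,0],[26,6],[33,0],[36,9],[40,18],[42,9],[45,0]]
[[7,16],[27,6],[33,0],[36,9],[40,18],[42,9],[45,0]]
[[7,16],[27,6],[33,0],[36,9],[40,18],[42,9],[45,17],[48,0]]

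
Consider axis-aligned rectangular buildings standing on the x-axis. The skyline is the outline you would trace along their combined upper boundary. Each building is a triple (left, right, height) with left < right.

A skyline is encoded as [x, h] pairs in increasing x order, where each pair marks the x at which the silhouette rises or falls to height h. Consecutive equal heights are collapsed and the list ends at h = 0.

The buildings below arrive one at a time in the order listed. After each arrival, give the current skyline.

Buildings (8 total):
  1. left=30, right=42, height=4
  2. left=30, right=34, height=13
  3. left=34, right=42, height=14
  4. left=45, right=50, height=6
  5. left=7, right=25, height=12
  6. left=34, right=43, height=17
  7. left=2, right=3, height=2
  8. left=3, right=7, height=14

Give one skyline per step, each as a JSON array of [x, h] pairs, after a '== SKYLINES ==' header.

== SKYLINES ==
[[30,4],[42,0]]
[[30,13],[34,4],[42,0]]
[[30,13],[34,14],[42,0]]
[[30,13],[34,14],[42,0],[45,6],[50,0]]
[[7,12],[25,0],[30,13],[34,14],[42,0],[45,6],[50,0]]
[[7,12],[25,0],[30,13],[34,17],[43,0],[45,6],[50,0]]
[[2,2],[3,0],[7,12],[25,0],[30,13],[34,17],[43,0],[45,6],[50,0]]
[[2,2],[3,14],[7,12],[25,0],[30,13],[34,17],[43,0],[45,6],[50,0]]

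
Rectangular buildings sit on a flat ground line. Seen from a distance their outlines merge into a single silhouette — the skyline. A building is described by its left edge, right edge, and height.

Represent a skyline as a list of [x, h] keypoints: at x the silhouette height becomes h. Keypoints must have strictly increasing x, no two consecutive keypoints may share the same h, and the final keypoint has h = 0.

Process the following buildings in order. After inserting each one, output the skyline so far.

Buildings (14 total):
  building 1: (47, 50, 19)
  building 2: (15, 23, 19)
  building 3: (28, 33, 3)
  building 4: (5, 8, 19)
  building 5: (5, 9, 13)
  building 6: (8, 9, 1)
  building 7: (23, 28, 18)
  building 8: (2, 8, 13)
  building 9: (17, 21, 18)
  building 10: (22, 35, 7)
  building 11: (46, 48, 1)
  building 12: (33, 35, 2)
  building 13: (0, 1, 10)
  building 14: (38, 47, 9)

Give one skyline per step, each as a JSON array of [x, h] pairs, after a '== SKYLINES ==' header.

== SKYLINES ==
[[47,19],[50,0]]
[[15,19],[23,0],[47,19],[50,0]]
[[15,19],[23,0],[28,3],[33,0],[47,19],[50,0]]
[[5,19],[8,0],[15,19],[23,0],[28,3],[33,0],[47,19],[50,0]]
[[5,19],[8,13],[9,0],[15,19],[23,0],[28,3],[33,0],[47,19],[50,0]]
[[5,19],[8,13],[9,0],[15,19],[23,0],[28,3],[33,0],[47,19],[50,0]]
[[5,19],[8,13],[9,0],[15,19],[23,18],[28,3],[33,0],[47,19],[50,0]]
[[2,13],[5,19],[8,13],[9,0],[15,19],[23,18],[28,3],[33,0],[47,19],[50,0]]
[[2,13],[5,19],[8,13],[9,0],[15,19],[23,18],[28,3],[33,0],[47,19],[50,0]]
[[2,13],[5,19],[8,13],[9,0],[15,19],[23,18],[28,7],[35,0],[47,19],[50,0]]
[[2,13],[5,19],[8,13],[9,0],[15,19],[23,18],[28,7],[35,0],[46,1],[47,19],[50,0]]
[[2,13],[5,19],[8,13],[9,0],[15,19],[23,18],[28,7],[35,0],[46,1],[47,19],[50,0]]
[[0,10],[1,0],[2,13],[5,19],[8,13],[9,0],[15,19],[23,18],[28,7],[35,0],[46,1],[47,19],[50,0]]
[[0,10],[1,0],[2,13],[5,19],[8,13],[9,0],[15,19],[23,18],[28,7],[35,0],[38,9],[47,19],[50,0]]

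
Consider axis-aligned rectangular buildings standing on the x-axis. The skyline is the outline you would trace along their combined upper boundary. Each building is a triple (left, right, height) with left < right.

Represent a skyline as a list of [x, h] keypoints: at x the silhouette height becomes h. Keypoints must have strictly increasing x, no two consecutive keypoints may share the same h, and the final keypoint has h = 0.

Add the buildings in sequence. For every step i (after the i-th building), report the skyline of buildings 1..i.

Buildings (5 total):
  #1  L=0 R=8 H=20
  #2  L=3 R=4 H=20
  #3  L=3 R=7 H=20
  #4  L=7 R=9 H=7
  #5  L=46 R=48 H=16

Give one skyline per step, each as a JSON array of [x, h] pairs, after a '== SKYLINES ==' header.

== SKYLINES ==
[[0,20],[8,0]]
[[0,20],[8,0]]
[[0,20],[8,0]]
[[0,20],[8,7],[9,0]]
[[0,20],[8,7],[9,0],[46,16],[48,0]]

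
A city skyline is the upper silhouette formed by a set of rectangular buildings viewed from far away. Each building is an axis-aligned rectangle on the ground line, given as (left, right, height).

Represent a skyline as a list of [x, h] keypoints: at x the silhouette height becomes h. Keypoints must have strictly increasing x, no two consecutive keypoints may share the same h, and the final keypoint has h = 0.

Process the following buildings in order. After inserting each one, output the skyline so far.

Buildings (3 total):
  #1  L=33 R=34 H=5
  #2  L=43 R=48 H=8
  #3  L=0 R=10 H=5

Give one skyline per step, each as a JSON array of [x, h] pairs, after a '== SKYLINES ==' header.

== SKYLINES ==
[[33,5],[34,0]]
[[33,5],[34,0],[43,8],[48,0]]
[[0,5],[10,0],[33,5],[34,0],[43,8],[48,0]]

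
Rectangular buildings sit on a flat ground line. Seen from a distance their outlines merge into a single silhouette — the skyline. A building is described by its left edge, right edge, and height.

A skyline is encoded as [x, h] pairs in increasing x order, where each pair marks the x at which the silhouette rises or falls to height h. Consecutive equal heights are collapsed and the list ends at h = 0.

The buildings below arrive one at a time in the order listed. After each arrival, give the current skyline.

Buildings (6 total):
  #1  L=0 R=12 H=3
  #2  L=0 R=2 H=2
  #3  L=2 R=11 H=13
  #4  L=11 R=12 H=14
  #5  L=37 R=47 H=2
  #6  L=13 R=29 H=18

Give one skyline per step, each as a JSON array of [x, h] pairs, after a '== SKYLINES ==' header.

== SKYLINES ==
[[0,3],[12,0]]
[[0,3],[12,0]]
[[0,3],[2,13],[11,3],[12,0]]
[[0,3],[2,13],[11,14],[12,0]]
[[0,3],[2,13],[11,14],[12,0],[37,2],[47,0]]
[[0,3],[2,13],[11,14],[12,0],[13,18],[29,0],[37,2],[47,0]]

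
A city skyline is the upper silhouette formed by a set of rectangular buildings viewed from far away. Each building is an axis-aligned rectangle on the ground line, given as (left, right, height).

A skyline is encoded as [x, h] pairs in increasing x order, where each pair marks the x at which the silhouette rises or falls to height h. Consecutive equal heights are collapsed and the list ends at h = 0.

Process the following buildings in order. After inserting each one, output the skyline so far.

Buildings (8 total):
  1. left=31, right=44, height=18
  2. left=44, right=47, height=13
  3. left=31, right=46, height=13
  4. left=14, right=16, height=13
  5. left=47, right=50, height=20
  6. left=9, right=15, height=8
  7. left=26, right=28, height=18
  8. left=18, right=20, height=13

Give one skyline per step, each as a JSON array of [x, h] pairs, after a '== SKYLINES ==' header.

== SKYLINES ==
[[31,18],[44,0]]
[[31,18],[44,13],[47,0]]
[[31,18],[44,13],[47,0]]
[[14,13],[16,0],[31,18],[44,13],[47,0]]
[[14,13],[16,0],[31,18],[44,13],[47,20],[50,0]]
[[9,8],[14,13],[16,0],[31,18],[44,13],[47,20],[50,0]]
[[9,8],[14,13],[16,0],[26,18],[28,0],[31,18],[44,13],[47,20],[50,0]]
[[9,8],[14,13],[16,0],[18,13],[20,0],[26,18],[28,0],[31,18],[44,13],[47,20],[50,0]]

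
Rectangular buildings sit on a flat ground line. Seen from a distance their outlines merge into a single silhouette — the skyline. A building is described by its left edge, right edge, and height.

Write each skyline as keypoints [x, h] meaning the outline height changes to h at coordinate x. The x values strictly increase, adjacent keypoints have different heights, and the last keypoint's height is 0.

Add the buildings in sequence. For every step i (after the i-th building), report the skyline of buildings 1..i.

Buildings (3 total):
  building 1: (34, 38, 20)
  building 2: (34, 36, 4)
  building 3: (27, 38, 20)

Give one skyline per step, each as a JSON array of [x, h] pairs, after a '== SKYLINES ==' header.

== SKYLINES ==
[[34,20],[38,0]]
[[34,20],[38,0]]
[[27,20],[38,0]]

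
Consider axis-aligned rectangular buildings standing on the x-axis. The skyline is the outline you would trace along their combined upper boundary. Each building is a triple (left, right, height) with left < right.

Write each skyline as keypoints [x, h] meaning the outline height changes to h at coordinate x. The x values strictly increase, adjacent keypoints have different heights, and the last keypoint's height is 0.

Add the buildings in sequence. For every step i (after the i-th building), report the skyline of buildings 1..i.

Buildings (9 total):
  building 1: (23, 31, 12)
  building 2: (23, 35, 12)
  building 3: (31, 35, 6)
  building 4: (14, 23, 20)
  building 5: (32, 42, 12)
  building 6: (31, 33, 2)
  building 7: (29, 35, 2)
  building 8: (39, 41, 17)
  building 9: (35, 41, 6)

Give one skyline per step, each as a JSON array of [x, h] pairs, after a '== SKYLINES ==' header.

== SKYLINES ==
[[23,12],[31,0]]
[[23,12],[35,0]]
[[23,12],[35,0]]
[[14,20],[23,12],[35,0]]
[[14,20],[23,12],[42,0]]
[[14,20],[23,12],[42,0]]
[[14,20],[23,12],[42,0]]
[[14,20],[23,12],[39,17],[41,12],[42,0]]
[[14,20],[23,12],[39,17],[41,12],[42,0]]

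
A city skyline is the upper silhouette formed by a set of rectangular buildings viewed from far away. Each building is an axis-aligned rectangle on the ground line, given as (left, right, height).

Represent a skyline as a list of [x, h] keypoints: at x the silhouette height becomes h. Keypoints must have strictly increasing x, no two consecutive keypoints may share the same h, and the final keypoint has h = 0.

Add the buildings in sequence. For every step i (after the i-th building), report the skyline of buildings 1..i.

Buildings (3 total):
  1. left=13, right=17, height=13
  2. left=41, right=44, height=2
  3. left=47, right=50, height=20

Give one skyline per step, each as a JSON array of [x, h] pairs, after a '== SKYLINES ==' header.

== SKYLINES ==
[[13,13],[17,0]]
[[13,13],[17,0],[41,2],[44,0]]
[[13,13],[17,0],[41,2],[44,0],[47,20],[50,0]]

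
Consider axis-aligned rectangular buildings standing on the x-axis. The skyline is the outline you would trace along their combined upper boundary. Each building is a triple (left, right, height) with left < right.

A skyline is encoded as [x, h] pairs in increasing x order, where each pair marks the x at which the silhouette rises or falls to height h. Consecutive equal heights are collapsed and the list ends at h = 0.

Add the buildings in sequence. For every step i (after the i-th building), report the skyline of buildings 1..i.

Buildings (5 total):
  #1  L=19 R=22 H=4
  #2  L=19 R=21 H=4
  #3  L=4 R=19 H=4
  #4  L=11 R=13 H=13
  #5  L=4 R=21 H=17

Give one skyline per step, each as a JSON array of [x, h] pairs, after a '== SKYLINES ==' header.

== SKYLINES ==
[[19,4],[22,0]]
[[19,4],[22,0]]
[[4,4],[22,0]]
[[4,4],[11,13],[13,4],[22,0]]
[[4,17],[21,4],[22,0]]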